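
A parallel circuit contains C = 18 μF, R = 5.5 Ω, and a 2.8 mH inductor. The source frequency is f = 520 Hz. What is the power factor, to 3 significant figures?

0.964

ω = 2πf = 3267 rad/s
X_L = ωL = 9.15 Ω
X_C = 1/(ωC) = 17.0 Ω
Parallel: admittances add. Y = 1/R + 1/(jωL) + jωC
Y = (0.182 − j0.0505) S
|Y| = 0.189 S → |Z| = 1/|Y| = 5.30 Ω, ∠Z = −∠Y = 15.5°
cos φ = cos(15.5°) = 0.964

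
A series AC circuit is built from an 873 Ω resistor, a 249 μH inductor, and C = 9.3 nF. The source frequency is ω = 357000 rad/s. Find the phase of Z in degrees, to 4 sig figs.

-13.67°

X_L = ωL = 88.89 Ω
X_C = 1/(ωC) = 301.2 Ω
Net reactance X = X_L − X_C = -212.3 Ω
Z = 873.0 − j212.3 Ω
|Z| = √(873.0² + 212.3²) = 898.4 Ω
∠Z = arctan(-212.3/873.0) = -13.67°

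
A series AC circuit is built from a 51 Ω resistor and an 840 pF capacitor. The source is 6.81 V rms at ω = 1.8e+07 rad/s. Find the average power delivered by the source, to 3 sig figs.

339 mW

X_C = 1/(ωC) = 66.1 Ω
Z = 51.0 − j66.1 Ω
|Z| = √(51.0² + 66.1²) = 83.5 Ω
∠Z = arctan(-66.1/51.0) = -52.4°
I = V/|Z| = 81.5 mA
P = VI cos φ = 6.81 × 0.0815 × cos(-52.4°) = 339 mW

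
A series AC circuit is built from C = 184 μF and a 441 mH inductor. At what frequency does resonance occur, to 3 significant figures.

ω₀ = 1/√(LC) = 1/√(0.441 × 0.000184) = 111.0 rad/s
f₀ = ω₀/(2π) = 17.7 Hz

17.7 Hz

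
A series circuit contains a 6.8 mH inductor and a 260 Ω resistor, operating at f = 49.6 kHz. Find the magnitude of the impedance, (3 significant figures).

ω = 2πf = 311600 rad/s
X_L = ωL = 2120 Ω
Z = 260 + j2120 Ω
|Z| = √(260² + 2120²) = 2140 Ω

2140 Ω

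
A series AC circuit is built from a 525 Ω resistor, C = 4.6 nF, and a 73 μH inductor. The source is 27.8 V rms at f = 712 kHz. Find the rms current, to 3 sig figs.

ω = 2πf = 4.474e+06 rad/s
X_L = ωL = 327 Ω
X_C = 1/(ωC) = 48.6 Ω
Net reactance X = X_L − X_C = 278 Ω
Z = 525 + j278 Ω
|Z| = √(525² + 278²) = 594 Ω
I = V/|Z| = 27.8/594 = 46.8 mA

46.8 mA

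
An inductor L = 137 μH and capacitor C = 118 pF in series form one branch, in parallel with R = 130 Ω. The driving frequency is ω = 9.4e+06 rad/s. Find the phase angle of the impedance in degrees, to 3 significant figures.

18.6°

X_L = ωL = 1290 Ω
X_C = 1/(ωC) = 902 Ω
Branch 1: Z₁ = R = 130 Ω
Branch 2 (series LC): Z₂ = j(X_L − X_C) = j386 Ω
Parallel: Z = Z₁Z₂/(Z₁+Z₂), |Z| = 123 Ω, ∠Z = 18.6°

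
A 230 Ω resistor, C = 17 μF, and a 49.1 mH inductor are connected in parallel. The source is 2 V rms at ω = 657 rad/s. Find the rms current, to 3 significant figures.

X_L = ωL = 32.3 Ω
X_C = 1/(ωC) = 89.5 Ω
Parallel: admittances add. Y = 1/R + 1/(jωL) + jωC
Y = (0.00435 − j0.0198) S
|Y| = 0.0203 S → |Z| = 1/|Y| = 49.3 Ω, ∠Z = −∠Y = 77.6°
I = V/|Z| = 2/49.3 = 40.6 mA

40.6 mA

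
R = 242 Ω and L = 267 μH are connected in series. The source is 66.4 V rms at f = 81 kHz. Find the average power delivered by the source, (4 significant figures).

13.85 W

ω = 2πf = 508900 rad/s
X_L = ωL = 135.9 Ω
Z = 242.0 + j135.9 Ω
|Z| = √(242.0² + 135.9²) = 277.5 Ω
∠Z = arctan(135.9/242.0) = 29.31°
I = V/|Z| = 239.2 mA
P = VI cos φ = 66.4 × 0.2392 × cos(29.31°) = 13.85 W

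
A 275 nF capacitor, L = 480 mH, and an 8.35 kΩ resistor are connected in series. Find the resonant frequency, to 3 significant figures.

438 Hz

ω₀ = 1/√(LC) = 1/√(0.48 × 2.75e-07) = 2752 rad/s
f₀ = ω₀/(2π) = 438 Hz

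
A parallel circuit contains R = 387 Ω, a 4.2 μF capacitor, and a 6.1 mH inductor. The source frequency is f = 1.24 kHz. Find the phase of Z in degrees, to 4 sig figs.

ω = 2πf = 7791 rad/s
X_L = ωL = 47.53 Ω
X_C = 1/(ωC) = 30.56 Ω
Parallel: admittances add. Y = 1/R + 1/(jωL) + jωC
Y = (0.002584 + j0.01168) S
|Y| = 0.01196 S → |Z| = 1/|Y| = 83.58 Ω, ∠Z = −∠Y = -77.53°

-77.53°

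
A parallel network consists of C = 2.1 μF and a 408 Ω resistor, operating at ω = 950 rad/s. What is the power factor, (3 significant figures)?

X_C = 1/(ωC) = 501 Ω
Parallel: admittances add. Y = 1/R + jωC
Y = (0.00245 + j0.00199) S
|Y| = 0.00316 S → |Z| = 1/|Y| = 316 Ω, ∠Z = −∠Y = -39.1°
cos φ = cos(-39.1°) = 0.776

0.776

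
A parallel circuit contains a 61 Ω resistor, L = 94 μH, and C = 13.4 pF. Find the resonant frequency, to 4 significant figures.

4.484 MHz

ω₀ = 1/√(LC) = 1/√(9.4e-05 × 1.34e-11) = 2.818e+07 rad/s
f₀ = ω₀/(2π) = 4.484 MHz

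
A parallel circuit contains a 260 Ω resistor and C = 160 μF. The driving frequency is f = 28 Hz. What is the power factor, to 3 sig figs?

0.135

ω = 2πf = 175.9 rad/s
X_C = 1/(ωC) = 35.5 Ω
Parallel: admittances add. Y = 1/R + jωC
Y = (0.00385 + j0.0281) S
|Y| = 0.0284 S → |Z| = 1/|Y| = 35.2 Ω, ∠Z = −∠Y = -82.2°
cos φ = cos(-82.2°) = 0.135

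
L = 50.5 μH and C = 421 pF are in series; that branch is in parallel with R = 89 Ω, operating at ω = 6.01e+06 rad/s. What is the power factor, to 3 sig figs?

X_L = ωL = 304 Ω
X_C = 1/(ωC) = 395 Ω
Branch 1: Z₁ = R = 89.0 Ω
Branch 2 (series LC): Z₂ = j(X_L − X_C) = −j91.7 Ω
Parallel: Z = Z₁Z₂/(Z₁+Z₂), |Z| = 63.9 Ω, ∠Z = -44.1°
cos φ = cos(-44.1°) = 0.718

0.718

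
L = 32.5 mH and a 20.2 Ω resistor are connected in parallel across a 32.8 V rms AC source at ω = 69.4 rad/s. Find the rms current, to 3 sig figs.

X_L = ωL = 2.26 Ω
Parallel: admittances add. Y = 1/R + 1/(jωL)
Y = (0.0495 − j0.443) S
|Y| = 0.446 S → |Z| = 1/|Y| = 2.24 Ω, ∠Z = −∠Y = 83.6°
I = V/|Z| = 32.8/2.24 = 14.6 A

14.6 A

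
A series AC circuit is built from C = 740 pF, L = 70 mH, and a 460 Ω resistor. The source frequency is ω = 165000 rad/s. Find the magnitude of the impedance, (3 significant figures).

X_L = ωL = 11600 Ω
X_C = 1/(ωC) = 8190 Ω
Net reactance X = X_L − X_C = 3360 Ω
Z = 460 + j3360 Ω
|Z| = √(460² + 3360²) = 3390 Ω

3390 Ω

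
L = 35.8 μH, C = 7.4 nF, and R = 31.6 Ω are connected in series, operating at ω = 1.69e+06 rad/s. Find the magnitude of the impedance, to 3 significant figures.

X_L = ωL = 60.5 Ω
X_C = 1/(ωC) = 80.0 Ω
Net reactance X = X_L − X_C = -19.5 Ω
Z = 31.6 − j19.5 Ω
|Z| = √(31.6² + 19.5²) = 37.1 Ω

37.1 Ω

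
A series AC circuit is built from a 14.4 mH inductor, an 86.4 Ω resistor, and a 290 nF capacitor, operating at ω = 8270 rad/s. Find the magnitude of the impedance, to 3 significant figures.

X_L = ωL = 119 Ω
X_C = 1/(ωC) = 417 Ω
Net reactance X = X_L − X_C = -298 Ω
Z = 86.4 − j298 Ω
|Z| = √(86.4² + 298²) = 310 Ω

310 Ω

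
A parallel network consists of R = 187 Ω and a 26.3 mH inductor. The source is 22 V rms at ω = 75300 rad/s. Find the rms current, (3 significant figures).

118 mA

X_L = ωL = 1980 Ω
Parallel: admittances add. Y = 1/R + 1/(jωL)
Y = (0.00535 − j0.000505) S
|Y| = 0.00537 S → |Z| = 1/|Y| = 186 Ω, ∠Z = −∠Y = 5.39°
I = V/|Z| = 22/186 = 118 mA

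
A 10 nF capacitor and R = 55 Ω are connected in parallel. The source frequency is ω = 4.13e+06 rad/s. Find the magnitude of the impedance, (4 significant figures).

X_C = 1/(ωC) = 24.21 Ω
Parallel: admittances add. Y = 1/R + jωC
Y = (0.01818 + j0.04130) S
|Y| = 0.04513 S → |Z| = 1/|Y| = 22.16 Ω, ∠Z = −∠Y = -66.24°

22.16 Ω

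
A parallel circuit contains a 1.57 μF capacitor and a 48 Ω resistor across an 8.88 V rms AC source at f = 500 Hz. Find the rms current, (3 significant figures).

ω = 2πf = 3142 rad/s
X_C = 1/(ωC) = 203 Ω
Parallel: admittances add. Y = 1/R + jωC
Y = (0.0208 + j0.00493) S
|Y| = 0.0214 S → |Z| = 1/|Y| = 46.7 Ω, ∠Z = −∠Y = -13.3°
I = V/|Z| = 8.88/46.7 = 190 mA

190 mA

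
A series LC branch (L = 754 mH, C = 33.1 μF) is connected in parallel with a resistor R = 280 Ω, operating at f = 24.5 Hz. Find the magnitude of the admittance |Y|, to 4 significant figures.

12.97 mS

ω = 2πf = 153.9 rad/s
X_L = ωL = 116.1 Ω
X_C = 1/(ωC) = 196.3 Ω
Branch 1: Z₁ = R = 280.0 Ω
Branch 2 (series LC): Z₂ = j(X_L − X_C) = −j80.19 Ω
Parallel: Z = Z₁Z₂/(Z₁+Z₂), |Z| = 77.09 Ω, ∠Z = -74.02°
|Y| = 1/|Z| = 12.97 mS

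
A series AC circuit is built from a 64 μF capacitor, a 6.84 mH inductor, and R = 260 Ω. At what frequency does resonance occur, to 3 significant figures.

ω₀ = 1/√(LC) = 1/√(0.00684 × 6.4e-05) = 1511 rad/s
f₀ = ω₀/(2π) = 241 Hz

241 Hz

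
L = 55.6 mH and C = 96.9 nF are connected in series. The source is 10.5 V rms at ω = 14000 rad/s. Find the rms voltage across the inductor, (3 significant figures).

X_L = ωL = 778 Ω
X_C = 1/(ωC) = 737 Ω
Net reactance X = X_L − X_C = 41.3 Ω
Z = j41.3 Ω
|Z| = √(0² + 41.3²) = 41.3 Ω
I = V/|Z| = 254 mA
V_L = I·|Z_L| = 0.254 × 778 = 198 V

198 V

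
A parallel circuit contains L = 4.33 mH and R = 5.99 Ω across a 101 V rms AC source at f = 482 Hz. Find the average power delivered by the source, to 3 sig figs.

1.70 kW

ω = 2πf = 3028 rad/s
X_L = ωL = 13.1 Ω
Parallel: admittances add. Y = 1/R + 1/(jωL)
Y = (0.167 − j0.0763) S
|Y| = 0.184 S → |Z| = 1/|Y| = 5.45 Ω, ∠Z = −∠Y = 24.6°
I = V/|Z| = 18.5 A
P = VI cos φ = 101 × 18.5 × cos(24.6°) = 1.70 kW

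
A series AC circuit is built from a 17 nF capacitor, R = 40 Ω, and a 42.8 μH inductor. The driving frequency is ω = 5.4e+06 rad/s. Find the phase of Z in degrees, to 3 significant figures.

X_L = ωL = 231 Ω
X_C = 1/(ωC) = 10.9 Ω
Net reactance X = X_L − X_C = 220 Ω
Z = 40.0 + j220 Ω
|Z| = √(40.0² + 220²) = 224 Ω
∠Z = arctan(220/40.0) = 79.7°

79.7°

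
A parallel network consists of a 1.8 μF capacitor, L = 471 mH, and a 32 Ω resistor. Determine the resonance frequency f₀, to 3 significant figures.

ω₀ = 1/√(LC) = 1/√(0.471 × 1.8e-06) = 1086 rad/s
f₀ = ω₀/(2π) = 173 Hz

173 Hz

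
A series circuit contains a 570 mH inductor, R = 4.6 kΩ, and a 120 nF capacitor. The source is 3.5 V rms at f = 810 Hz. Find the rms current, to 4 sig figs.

ω = 2πf = 5089 rad/s
X_L = ωL = 2901 Ω
X_C = 1/(ωC) = 1637 Ω
Net reactance X = X_L − X_C = 1264 Ω
Z = 4600 + j1264 Ω
|Z| = √(4600² + 1264²) = 4770 Ω
I = V/|Z| = 3.5/4770 = 733.7 μA

733.7 μA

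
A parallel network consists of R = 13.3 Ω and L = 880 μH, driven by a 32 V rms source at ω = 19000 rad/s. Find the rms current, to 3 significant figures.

3.07 A

X_L = ωL = 16.7 Ω
Parallel: admittances add. Y = 1/R + 1/(jωL)
Y = (0.0752 − j0.0598) S
|Y| = 0.0961 S → |Z| = 1/|Y| = 10.4 Ω, ∠Z = −∠Y = 38.5°
I = V/|Z| = 32/10.4 = 3.07 A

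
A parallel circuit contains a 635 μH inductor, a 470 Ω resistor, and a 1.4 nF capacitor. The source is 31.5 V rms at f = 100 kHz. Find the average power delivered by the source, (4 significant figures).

2.111 W

ω = 2πf = 628300 rad/s
X_L = ωL = 399.0 Ω
X_C = 1/(ωC) = 1137 Ω
Parallel: admittances add. Y = 1/R + 1/(jωL) + jωC
Y = (0.002128 − j0.001627) S
|Y| = 0.002678 S → |Z| = 1/|Y| = 373.4 Ω, ∠Z = −∠Y = 37.40°
I = V/|Z| = 84.37 mA
P = VI cos φ = 31.5 × 0.08437 × cos(37.40°) = 2.111 W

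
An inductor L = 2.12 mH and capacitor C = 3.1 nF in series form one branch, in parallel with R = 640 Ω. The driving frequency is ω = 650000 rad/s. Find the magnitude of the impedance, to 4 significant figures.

517.9 Ω

X_L = ωL = 1378 Ω
X_C = 1/(ωC) = 496.3 Ω
Branch 1: Z₁ = R = 640.0 Ω
Branch 2 (series LC): Z₂ = j(X_L − X_C) = j881.7 Ω
Parallel: Z = Z₁Z₂/(Z₁+Z₂), |Z| = 517.9 Ω, ∠Z = 35.97°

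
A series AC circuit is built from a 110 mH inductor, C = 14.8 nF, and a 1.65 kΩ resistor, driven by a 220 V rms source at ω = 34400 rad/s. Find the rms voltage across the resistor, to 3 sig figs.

X_L = ωL = 3780 Ω
X_C = 1/(ωC) = 1960 Ω
Net reactance X = X_L − X_C = 1820 Ω
Z = 1650 + j1820 Ω
|Z| = √(1650² + 1820²) = 2460 Ω
I = V/|Z| = 89.6 mA
V_R = I·|Z_R| = 0.0896 × 1650 = 148 V

148 V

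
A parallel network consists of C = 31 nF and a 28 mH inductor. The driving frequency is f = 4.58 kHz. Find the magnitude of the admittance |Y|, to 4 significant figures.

ω = 2πf = 28780 rad/s
X_L = ωL = 805.8 Ω
X_C = 1/(ωC) = 1121 Ω
Parallel: admittances add. Y = 1/(jωL) + jωC
Y = (0 − j0.0003490) S
|Y| = 0.0003490 S → |Z| = 1/|Y| = 2865 Ω, ∠Z = −∠Y = 90.00°

349.0 μS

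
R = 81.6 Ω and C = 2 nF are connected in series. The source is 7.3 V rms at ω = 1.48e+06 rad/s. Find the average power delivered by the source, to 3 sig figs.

X_C = 1/(ωC) = 338 Ω
Z = 81.6 − j338 Ω
|Z| = √(81.6² + 338²) = 348 Ω
∠Z = arctan(-338/81.6) = -76.4°
I = V/|Z| = 21.0 mA
P = VI cos φ = 7.3 × 0.0210 × cos(-76.4°) = 36.0 mW

36.0 mW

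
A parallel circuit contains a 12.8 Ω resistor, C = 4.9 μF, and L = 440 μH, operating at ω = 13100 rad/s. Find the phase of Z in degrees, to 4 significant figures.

54.44°

X_L = ωL = 5.764 Ω
X_C = 1/(ωC) = 15.58 Ω
Parallel: admittances add. Y = 1/R + 1/(jωL) + jωC
Y = (0.07812 − j0.1093) S
|Y| = 0.1344 S → |Z| = 1/|Y| = 7.443 Ω, ∠Z = −∠Y = 54.44°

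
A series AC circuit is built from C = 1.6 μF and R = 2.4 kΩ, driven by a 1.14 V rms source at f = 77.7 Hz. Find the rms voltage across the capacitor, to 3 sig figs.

0.537 V

ω = 2πf = 488.2 rad/s
X_C = 1/(ωC) = 1280 Ω
Z = 2400 − j1280 Ω
|Z| = √(2400² + 1280²) = 2720 Ω
I = V/|Z| = 419 μA
V_C = I·|Z_C| = 0.000419 × 1280 = 0.537 V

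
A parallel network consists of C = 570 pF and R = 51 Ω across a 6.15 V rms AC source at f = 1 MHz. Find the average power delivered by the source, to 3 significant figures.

742 mW

ω = 2πf = 6.283e+06 rad/s
X_C = 1/(ωC) = 279 Ω
Parallel: admittances add. Y = 1/R + jωC
Y = (0.0196 + j0.00358) S
|Y| = 0.0199 S → |Z| = 1/|Y| = 50.2 Ω, ∠Z = −∠Y = -10.4°
I = V/|Z| = 123 mA
P = VI cos φ = 6.15 × 0.123 × cos(-10.4°) = 742 mW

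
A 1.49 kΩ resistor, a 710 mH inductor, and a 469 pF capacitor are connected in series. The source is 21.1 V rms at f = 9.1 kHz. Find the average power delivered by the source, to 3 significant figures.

ω = 2πf = 57180 rad/s
X_L = ωL = 40600 Ω
X_C = 1/(ωC) = 37300 Ω
Net reactance X = X_L − X_C = 3300 Ω
Z = 1490 + j3300 Ω
|Z| = √(1490² + 3300²) = 3620 Ω
∠Z = arctan(3300/1490) = 65.7°
I = V/|Z| = 5.82 mA
P = VI cos φ = 21.1 × 0.00582 × cos(65.7°) = 50.5 mW

50.5 mW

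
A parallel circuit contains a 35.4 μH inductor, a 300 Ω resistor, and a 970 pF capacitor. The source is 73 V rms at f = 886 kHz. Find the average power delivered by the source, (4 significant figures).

ω = 2πf = 5.567e+06 rad/s
X_L = ωL = 197.1 Ω
X_C = 1/(ωC) = 185.2 Ω
Parallel: admittances add. Y = 1/R + 1/(jωL) + jωC
Y = (0.003333 + j0.0003255) S
|Y| = 0.003349 S → |Z| = 1/|Y| = 298.6 Ω, ∠Z = −∠Y = -5.577°
I = V/|Z| = 244.5 mA
P = VI cos φ = 73 × 0.2445 × cos(-5.577°) = 17.76 W

17.76 W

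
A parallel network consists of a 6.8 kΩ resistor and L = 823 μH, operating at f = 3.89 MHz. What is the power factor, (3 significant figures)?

ω = 2πf = 2.444e+07 rad/s
X_L = ωL = 20100 Ω
Parallel: admittances add. Y = 1/R + 1/(jωL)
Y = (0.000147 − j4.97e-05) S
|Y| = 0.000155 S → |Z| = 1/|Y| = 6440 Ω, ∠Z = −∠Y = 18.7°
cos φ = cos(18.7°) = 0.947

0.947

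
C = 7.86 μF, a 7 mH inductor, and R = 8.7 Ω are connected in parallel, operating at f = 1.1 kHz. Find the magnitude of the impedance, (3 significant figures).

ω = 2πf = 6912 rad/s
X_L = ωL = 48.4 Ω
X_C = 1/(ωC) = 18.4 Ω
Parallel: admittances add. Y = 1/R + 1/(jωL) + jωC
Y = (0.115 + j0.0337) S
|Y| = 0.120 S → |Z| = 1/|Y| = 8.35 Ω, ∠Z = −∠Y = -16.3°

8.35 Ω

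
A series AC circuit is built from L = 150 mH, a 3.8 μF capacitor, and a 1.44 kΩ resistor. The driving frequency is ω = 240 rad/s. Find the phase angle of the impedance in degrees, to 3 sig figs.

X_L = ωL = 36.0 Ω
X_C = 1/(ωC) = 1100 Ω
Net reactance X = X_L − X_C = -1060 Ω
Z = 1440 − j1060 Ω
|Z| = √(1440² + 1060²) = 1790 Ω
∠Z = arctan(-1060/1440) = -36.4°

-36.4°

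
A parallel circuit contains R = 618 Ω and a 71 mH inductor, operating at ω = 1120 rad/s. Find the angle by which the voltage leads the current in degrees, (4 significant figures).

82.67°

X_L = ωL = 79.52 Ω
Parallel: admittances add. Y = 1/R + 1/(jωL)
Y = (0.001618 − j0.01258) S
|Y| = 0.01268 S → |Z| = 1/|Y| = 78.87 Ω, ∠Z = −∠Y = 82.67°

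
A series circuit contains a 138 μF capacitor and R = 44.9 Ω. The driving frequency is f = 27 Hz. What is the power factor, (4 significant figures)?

ω = 2πf = 169.6 rad/s
X_C = 1/(ωC) = 42.71 Ω
Z = 44.90 − j42.71 Ω
|Z| = √(44.90² + 42.71²) = 61.97 Ω
∠Z = arctan(-42.71/44.90) = -43.57°
cos φ = cos(-43.57°) = 0.7245

0.7245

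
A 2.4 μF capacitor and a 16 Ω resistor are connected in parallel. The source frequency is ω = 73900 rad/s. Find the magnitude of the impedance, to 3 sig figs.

X_C = 1/(ωC) = 5.64 Ω
Parallel: admittances add. Y = 1/R + jωC
Y = (0.0625 + j0.177) S
|Y| = 0.188 S → |Z| = 1/|Y| = 5.32 Ω, ∠Z = −∠Y = -70.6°

5.32 Ω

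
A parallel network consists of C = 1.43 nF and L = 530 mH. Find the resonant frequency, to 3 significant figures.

5.78 kHz

ω₀ = 1/√(LC) = 1/√(0.53 × 1.43e-09) = 36320 rad/s
f₀ = ω₀/(2π) = 5.78 kHz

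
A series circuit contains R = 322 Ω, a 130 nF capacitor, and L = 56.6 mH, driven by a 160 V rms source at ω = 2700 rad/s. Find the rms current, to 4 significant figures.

58.92 mA

X_L = ωL = 152.8 Ω
X_C = 1/(ωC) = 2849 Ω
Net reactance X = X_L − X_C = -2696 Ω
Z = 322.0 − j2696 Ω
|Z| = √(322.0² + 2696²) = 2715 Ω
I = V/|Z| = 160/2715 = 58.92 mA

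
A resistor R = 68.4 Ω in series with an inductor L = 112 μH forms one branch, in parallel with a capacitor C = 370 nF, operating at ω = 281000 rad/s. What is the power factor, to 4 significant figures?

0.1217

X_L = ωL = 31.47 Ω
X_C = 1/(ωC) = 9.618 Ω
Branch 1 (R+jX_L): Z₁ = 68.40 + j31.47 Ω, |Z₁| = 75.29 Ω
Branch 2 (−jX_C): Z₂ = −j9.618 Ω
Parallel: Z = Z₁Z₂/(Z₁+Z₂), |Z| = 10.09 Ω, ∠Z = -83.01°
cos φ = cos(-83.01°) = 0.1217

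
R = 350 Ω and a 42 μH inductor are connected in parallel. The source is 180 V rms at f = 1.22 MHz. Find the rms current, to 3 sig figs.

760 mA

ω = 2πf = 7.665e+06 rad/s
X_L = ωL = 322 Ω
Parallel: admittances add. Y = 1/R + 1/(jωL)
Y = (0.00286 − j0.00311) S
|Y| = 0.00422 S → |Z| = 1/|Y| = 237 Ω, ∠Z = −∠Y = 47.4°
I = V/|Z| = 180/237 = 760 mA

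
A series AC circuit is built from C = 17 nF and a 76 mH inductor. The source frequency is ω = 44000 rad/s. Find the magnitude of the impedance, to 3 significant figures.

2010 Ω

X_L = ωL = 3340 Ω
X_C = 1/(ωC) = 1340 Ω
Net reactance X = X_L − X_C = 2010 Ω
Z = j2010 Ω
|Z| = √(0² + 2010²) = 2010 Ω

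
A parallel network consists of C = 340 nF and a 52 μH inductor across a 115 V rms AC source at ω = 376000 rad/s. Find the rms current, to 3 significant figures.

8.82 A

X_L = ωL = 19.6 Ω
X_C = 1/(ωC) = 7.82 Ω
Parallel: admittances add. Y = 1/(jωL) + jωC
Y = (0 + j0.0767) S
|Y| = 0.0767 S → |Z| = 1/|Y| = 13.0 Ω, ∠Z = −∠Y = -90.0°
I = V/|Z| = 115/13.0 = 8.82 A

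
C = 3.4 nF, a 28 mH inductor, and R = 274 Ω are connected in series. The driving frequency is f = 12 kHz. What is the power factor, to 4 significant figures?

0.1513

ω = 2πf = 75400 rad/s
X_L = ωL = 2111 Ω
X_C = 1/(ωC) = 3901 Ω
Net reactance X = X_L − X_C = -1790 Ω
Z = 274.0 − j1790 Ω
|Z| = √(274.0² + 1790²) = 1811 Ω
∠Z = arctan(-1790/274.0) = -81.30°
cos φ = cos(-81.30°) = 0.1513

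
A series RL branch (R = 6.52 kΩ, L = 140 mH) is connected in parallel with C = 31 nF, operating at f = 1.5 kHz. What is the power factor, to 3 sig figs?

0.490

ω = 2πf = 9425 rad/s
X_L = ωL = 1320 Ω
X_C = 1/(ωC) = 3420 Ω
Branch 1 (R+jX_L): Z₁ = 6520 + j1320 Ω, |Z₁| = 6650 Ω
Branch 2 (−jX_C): Z₂ = −j3420 Ω
Parallel: Z = Z₁Z₂/(Z₁+Z₂), |Z| = 3320 Ω, ∠Z = -60.7°
cos φ = cos(-60.7°) = 0.490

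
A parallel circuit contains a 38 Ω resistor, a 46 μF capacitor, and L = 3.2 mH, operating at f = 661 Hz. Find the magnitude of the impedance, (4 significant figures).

8.421 Ω

ω = 2πf = 4153 rad/s
X_L = ωL = 13.29 Ω
X_C = 1/(ωC) = 5.234 Ω
Parallel: admittances add. Y = 1/R + 1/(jωL) + jωC
Y = (0.02632 + j0.1158) S
|Y| = 0.1188 S → |Z| = 1/|Y| = 8.421 Ω, ∠Z = −∠Y = -77.20°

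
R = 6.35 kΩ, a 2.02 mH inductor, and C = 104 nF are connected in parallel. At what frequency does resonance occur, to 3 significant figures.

11.0 kHz

ω₀ = 1/√(LC) = 1/√(0.00202 × 1.04e-07) = 68990 rad/s
f₀ = ω₀/(2π) = 11.0 kHz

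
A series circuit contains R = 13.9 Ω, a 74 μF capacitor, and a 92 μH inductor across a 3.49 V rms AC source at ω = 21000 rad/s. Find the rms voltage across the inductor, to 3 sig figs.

X_L = ωL = 1.93 Ω
X_C = 1/(ωC) = 0.644 Ω
Net reactance X = X_L − X_C = 1.29 Ω
Z = 13.9 + j1.29 Ω
|Z| = √(13.9² + 1.29²) = 14.0 Ω
I = V/|Z| = 250 mA
V_L = I·|Z_L| = 0.250 × 1.93 = 0.483 V

0.483 V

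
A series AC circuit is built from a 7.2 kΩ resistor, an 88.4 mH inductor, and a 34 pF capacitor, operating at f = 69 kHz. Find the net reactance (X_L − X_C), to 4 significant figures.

-29520 Ω

ω = 2πf = 433500 rad/s
X_L = ωL = 38320 Ω
X_C = 1/(ωC) = 67840 Ω
X = 38320 − 67840 = -29520 Ω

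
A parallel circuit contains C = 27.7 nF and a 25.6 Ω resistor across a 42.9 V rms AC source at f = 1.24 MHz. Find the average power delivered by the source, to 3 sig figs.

71.9 W

ω = 2πf = 7.791e+06 rad/s
X_C = 1/(ωC) = 4.63 Ω
Parallel: admittances add. Y = 1/R + jωC
Y = (0.0391 + j0.216) S
|Y| = 0.219 S → |Z| = 1/|Y| = 4.56 Ω, ∠Z = −∠Y = -79.7°
I = V/|Z| = 9.41 A
P = VI cos φ = 42.9 × 9.41 × cos(-79.7°) = 71.9 W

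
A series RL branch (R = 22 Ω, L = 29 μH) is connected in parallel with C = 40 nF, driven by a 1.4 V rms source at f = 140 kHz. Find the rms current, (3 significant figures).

ω = 2πf = 879600 rad/s
X_L = ωL = 25.5 Ω
X_C = 1/(ωC) = 28.4 Ω
Branch 1 (R+jX_L): Z₁ = 22.0 + j25.5 Ω, |Z₁| = 33.7 Ω
Branch 2 (−jX_C): Z₂ = −j28.4 Ω
Parallel: Z = Z₁Z₂/(Z₁+Z₂), |Z| = 43.1 Ω, ∠Z = -33.2°
I = V/|Z| = 1.4/43.1 = 32.5 mA

32.5 mA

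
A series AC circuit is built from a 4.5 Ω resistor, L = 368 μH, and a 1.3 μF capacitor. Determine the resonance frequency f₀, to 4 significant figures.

ω₀ = 1/√(LC) = 1/√(0.000368 × 1.3e-06) = 45720 rad/s
f₀ = ω₀/(2π) = 7.277 kHz

7.277 kHz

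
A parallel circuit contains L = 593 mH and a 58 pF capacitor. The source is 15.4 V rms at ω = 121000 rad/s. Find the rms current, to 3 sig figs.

107 μA

X_L = ωL = 71800 Ω
X_C = 1/(ωC) = 142000 Ω
Parallel: admittances add. Y = 1/(jωL) + jωC
Y = (0 − j6.92e-06) S
|Y| = 6.92e-06 S → |Z| = 1/|Y| = 145000 Ω, ∠Z = −∠Y = 90.0°
I = V/|Z| = 15.4/145000 = 107 μA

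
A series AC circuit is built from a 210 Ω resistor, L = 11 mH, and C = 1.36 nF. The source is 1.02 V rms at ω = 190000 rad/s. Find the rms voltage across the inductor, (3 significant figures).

X_L = ωL = 2090 Ω
X_C = 1/(ωC) = 3870 Ω
Net reactance X = X_L − X_C = -1780 Ω
Z = 210 − j1780 Ω
|Z| = √(210² + 1780²) = 1790 Ω
I = V/|Z| = 569 μA
V_L = I·|Z_L| = 0.000569 × 2090 = 1.19 V

1.19 V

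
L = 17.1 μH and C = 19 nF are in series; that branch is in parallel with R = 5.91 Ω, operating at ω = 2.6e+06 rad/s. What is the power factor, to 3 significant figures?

X_L = ωL = 44.5 Ω
X_C = 1/(ωC) = 20.2 Ω
Branch 1: Z₁ = R = 5.91 Ω
Branch 2 (series LC): Z₂ = j(X_L − X_C) = j24.2 Ω
Parallel: Z = Z₁Z₂/(Z₁+Z₂), |Z| = 5.74 Ω, ∠Z = 13.7°
cos φ = cos(13.7°) = 0.971

0.971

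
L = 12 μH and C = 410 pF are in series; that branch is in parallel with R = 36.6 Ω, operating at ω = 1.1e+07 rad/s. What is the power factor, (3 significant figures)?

0.926

X_L = ωL = 132 Ω
X_C = 1/(ωC) = 222 Ω
Branch 1: Z₁ = R = 36.6 Ω
Branch 2 (series LC): Z₂ = j(X_L − X_C) = −j89.7 Ω
Parallel: Z = Z₁Z₂/(Z₁+Z₂), |Z| = 33.9 Ω, ∠Z = -22.2°
cos φ = cos(-22.2°) = 0.926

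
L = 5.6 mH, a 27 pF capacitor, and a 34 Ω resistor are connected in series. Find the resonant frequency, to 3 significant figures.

409 kHz

ω₀ = 1/√(LC) = 1/√(0.0056 × 2.7e-11) = 2.572e+06 rad/s
f₀ = ω₀/(2π) = 409 kHz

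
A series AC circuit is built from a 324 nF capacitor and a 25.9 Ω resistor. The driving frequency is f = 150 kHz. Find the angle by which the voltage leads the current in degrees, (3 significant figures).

ω = 2πf = 942500 rad/s
X_C = 1/(ωC) = 3.27 Ω
Z = 25.9 − j3.27 Ω
|Z| = √(25.9² + 3.27²) = 26.1 Ω
∠Z = arctan(-3.27/25.9) = -7.21°

-7.21°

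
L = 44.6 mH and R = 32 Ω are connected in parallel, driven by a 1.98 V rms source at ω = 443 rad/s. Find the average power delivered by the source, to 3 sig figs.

123 mW

X_L = ωL = 19.8 Ω
Parallel: admittances add. Y = 1/R + 1/(jωL)
Y = (0.0312 − j0.0506) S
|Y| = 0.0595 S → |Z| = 1/|Y| = 16.8 Ω, ∠Z = −∠Y = 58.3°
I = V/|Z| = 118 mA
P = VI cos φ = 1.98 × 0.118 × cos(58.3°) = 123 mW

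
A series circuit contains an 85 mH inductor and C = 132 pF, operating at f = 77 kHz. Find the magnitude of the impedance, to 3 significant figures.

25500 Ω

ω = 2πf = 483800 rad/s
X_L = ωL = 41100 Ω
X_C = 1/(ωC) = 15700 Ω
Net reactance X = X_L − X_C = 25500 Ω
Z = j25500 Ω
|Z| = √(0² + 25500²) = 25500 Ω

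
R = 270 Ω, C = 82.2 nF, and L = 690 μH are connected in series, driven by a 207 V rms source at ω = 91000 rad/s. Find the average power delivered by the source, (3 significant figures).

148 W

X_L = ωL = 62.8 Ω
X_C = 1/(ωC) = 134 Ω
Net reactance X = X_L − X_C = -70.9 Ω
Z = 270 − j70.9 Ω
|Z| = √(270² + 70.9²) = 279 Ω
∠Z = arctan(-70.9/270) = -14.7°
I = V/|Z| = 742 mA
P = VI cos φ = 207 × 0.742 × cos(-14.7°) = 148 W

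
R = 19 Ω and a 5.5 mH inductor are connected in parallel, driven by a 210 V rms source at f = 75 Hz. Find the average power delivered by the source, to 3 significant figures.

2.32 kW

ω = 2πf = 471.2 rad/s
X_L = ωL = 2.59 Ω
Parallel: admittances add. Y = 1/R + 1/(jωL)
Y = (0.0526 − j0.386) S
|Y| = 0.389 S → |Z| = 1/|Y| = 2.57 Ω, ∠Z = −∠Y = 82.2°
I = V/|Z| = 81.8 A
P = VI cos φ = 210 × 81.8 × cos(82.2°) = 2.32 kW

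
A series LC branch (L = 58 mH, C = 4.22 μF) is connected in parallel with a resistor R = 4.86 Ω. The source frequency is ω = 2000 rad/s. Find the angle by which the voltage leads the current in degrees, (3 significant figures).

-62.9°

X_L = ωL = 116 Ω
X_C = 1/(ωC) = 118 Ω
Branch 1: Z₁ = R = 4.86 Ω
Branch 2 (series LC): Z₂ = j(X_L − X_C) = −j2.48 Ω
Parallel: Z = Z₁Z₂/(Z₁+Z₂), |Z| = 2.21 Ω, ∠Z = -62.9°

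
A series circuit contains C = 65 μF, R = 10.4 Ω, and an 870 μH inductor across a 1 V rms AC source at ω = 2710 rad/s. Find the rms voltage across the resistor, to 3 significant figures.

X_L = ωL = 2.36 Ω
X_C = 1/(ωC) = 5.68 Ω
Net reactance X = X_L − X_C = -3.32 Ω
Z = 10.4 − j3.32 Ω
|Z| = √(10.4² + 3.32²) = 10.9 Ω
I = V/|Z| = 91.6 mA
V_R = I·|Z_R| = 0.0916 × 10.4 = 0.953 V

0.953 V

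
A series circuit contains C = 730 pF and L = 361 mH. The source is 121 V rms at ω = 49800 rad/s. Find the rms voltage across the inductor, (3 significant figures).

228 V

X_L = ωL = 18000 Ω
X_C = 1/(ωC) = 27500 Ω
Net reactance X = X_L − X_C = -9530 Ω
Z = − j9530 Ω
|Z| = √(0² + 9530²) = 9530 Ω
I = V/|Z| = 12.7 mA
V_L = I·|Z_L| = 0.0127 × 18000 = 228 V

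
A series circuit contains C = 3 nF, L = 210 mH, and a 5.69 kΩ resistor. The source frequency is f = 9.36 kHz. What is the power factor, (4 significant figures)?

0.6483

ω = 2πf = 58810 rad/s
X_L = ωL = 12350 Ω
X_C = 1/(ωC) = 5668 Ω
Net reactance X = X_L − X_C = 6682 Ω
Z = 5690 + j6682 Ω
|Z| = √(5690² + 6682²) = 8777 Ω
∠Z = arctan(6682/5690) = 49.59°
cos φ = cos(49.59°) = 0.6483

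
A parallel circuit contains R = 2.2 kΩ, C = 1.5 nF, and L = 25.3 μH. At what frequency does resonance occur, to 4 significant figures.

ω₀ = 1/√(LC) = 1/√(2.53e-05 × 1.5e-09) = 5.133e+06 rad/s
f₀ = ω₀/(2π) = 817.0 kHz

817.0 kHz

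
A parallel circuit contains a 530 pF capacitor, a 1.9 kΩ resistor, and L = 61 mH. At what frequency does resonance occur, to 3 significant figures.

28.0 kHz

ω₀ = 1/√(LC) = 1/√(0.061 × 5.3e-10) = 175900 rad/s
f₀ = ω₀/(2π) = 28.0 kHz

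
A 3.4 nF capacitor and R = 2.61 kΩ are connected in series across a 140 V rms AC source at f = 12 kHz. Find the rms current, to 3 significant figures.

29.8 mA

ω = 2πf = 75400 rad/s
X_C = 1/(ωC) = 3900 Ω
Z = 2610 − j3900 Ω
|Z| = √(2610² + 3900²) = 4690 Ω
I = V/|Z| = 140/4690 = 29.8 mA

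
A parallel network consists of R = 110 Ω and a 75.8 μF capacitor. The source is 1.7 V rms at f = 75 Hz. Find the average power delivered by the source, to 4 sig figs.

26.27 mW

ω = 2πf = 471.2 rad/s
X_C = 1/(ωC) = 28.00 Ω
Parallel: admittances add. Y = 1/R + jωC
Y = (0.009091 + j0.03572) S
|Y| = 0.03686 S → |Z| = 1/|Y| = 27.13 Ω, ∠Z = −∠Y = -75.72°
I = V/|Z| = 62.66 mA
P = VI cos φ = 1.7 × 0.06266 × cos(-75.72°) = 26.27 mW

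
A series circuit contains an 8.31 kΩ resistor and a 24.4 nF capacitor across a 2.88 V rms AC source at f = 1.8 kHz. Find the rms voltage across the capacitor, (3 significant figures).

ω = 2πf = 11310 rad/s
X_C = 1/(ωC) = 3620 Ω
Z = 8310 − j3620 Ω
|Z| = √(8310² + 3620²) = 9070 Ω
I = V/|Z| = 318 μA
V_C = I·|Z_C| = 0.000318 × 3620 = 1.15 V

1.15 V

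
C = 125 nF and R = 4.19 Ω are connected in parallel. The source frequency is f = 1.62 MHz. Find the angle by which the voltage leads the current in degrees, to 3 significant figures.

-79.4°

ω = 2πf = 1.018e+07 rad/s
X_C = 1/(ωC) = 0.786 Ω
Parallel: admittances add. Y = 1/R + jωC
Y = (0.239 + j1.27) S
|Y| = 1.29 S → |Z| = 1/|Y| = 0.772 Ω, ∠Z = −∠Y = -79.4°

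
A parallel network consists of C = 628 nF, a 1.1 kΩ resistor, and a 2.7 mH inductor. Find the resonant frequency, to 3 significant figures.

3.87 kHz

ω₀ = 1/√(LC) = 1/√(0.0027 × 6.28e-07) = 24290 rad/s
f₀ = ω₀/(2π) = 3.87 kHz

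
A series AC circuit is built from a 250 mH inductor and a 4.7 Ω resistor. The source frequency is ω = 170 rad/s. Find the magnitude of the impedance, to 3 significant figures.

42.8 Ω

X_L = ωL = 42.5 Ω
Z = 4.70 + j42.5 Ω
|Z| = √(4.70² + 42.5²) = 42.8 Ω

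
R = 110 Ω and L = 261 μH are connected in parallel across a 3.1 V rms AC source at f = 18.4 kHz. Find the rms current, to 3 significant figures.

107 mA

ω = 2πf = 115600 rad/s
X_L = ωL = 30.2 Ω
Parallel: admittances add. Y = 1/R + 1/(jωL)
Y = (0.00909 − j0.0331) S
|Y| = 0.0344 S → |Z| = 1/|Y| = 29.1 Ω, ∠Z = −∠Y = 74.7°
I = V/|Z| = 3.1/29.1 = 107 mA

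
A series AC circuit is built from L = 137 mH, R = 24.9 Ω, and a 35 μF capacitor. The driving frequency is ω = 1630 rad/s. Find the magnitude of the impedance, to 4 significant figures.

X_L = ωL = 223.3 Ω
X_C = 1/(ωC) = 17.53 Ω
Net reactance X = X_L − X_C = 205.8 Ω
Z = 24.90 + j205.8 Ω
|Z| = √(24.90² + 205.8²) = 207.3 Ω

207.3 Ω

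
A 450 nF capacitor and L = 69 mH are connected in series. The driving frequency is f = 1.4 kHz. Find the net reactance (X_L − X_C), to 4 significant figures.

354.3 Ω

ω = 2πf = 8796 rad/s
X_L = ωL = 607.0 Ω
X_C = 1/(ωC) = 252.6 Ω
X = 607.0 − 252.6 = 354.3 Ω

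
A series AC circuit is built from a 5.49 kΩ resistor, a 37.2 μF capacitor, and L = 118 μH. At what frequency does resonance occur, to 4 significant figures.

ω₀ = 1/√(LC) = 1/√(0.000118 × 3.72e-05) = 15090 rad/s
f₀ = ω₀/(2π) = 2.402 kHz

2.402 kHz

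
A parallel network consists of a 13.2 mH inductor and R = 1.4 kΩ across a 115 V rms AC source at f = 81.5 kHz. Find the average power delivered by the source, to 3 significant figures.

9.45 W

ω = 2πf = 512100 rad/s
X_L = ωL = 6760 Ω
Parallel: admittances add. Y = 1/R + 1/(jωL)
Y = (0.000714 − j0.000148) S
|Y| = 0.000729 S → |Z| = 1/|Y| = 1370 Ω, ∠Z = −∠Y = 11.7°
I = V/|Z| = 83.9 mA
P = VI cos φ = 115 × 0.0839 × cos(11.7°) = 9.45 W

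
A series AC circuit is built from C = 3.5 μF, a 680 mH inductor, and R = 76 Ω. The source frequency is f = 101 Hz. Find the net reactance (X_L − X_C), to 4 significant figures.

-18.70 Ω

ω = 2πf = 634.6 rad/s
X_L = ωL = 431.5 Ω
X_C = 1/(ωC) = 450.2 Ω
X = 431.5 − 450.2 = -18.70 Ω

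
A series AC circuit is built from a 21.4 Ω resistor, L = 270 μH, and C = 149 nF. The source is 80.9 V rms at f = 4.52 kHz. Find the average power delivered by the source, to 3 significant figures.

ω = 2πf = 28400 rad/s
X_L = ωL = 7.67 Ω
X_C = 1/(ωC) = 236 Ω
Net reactance X = X_L − X_C = -229 Ω
Z = 21.4 − j229 Ω
|Z| = √(21.4² + 229²) = 230 Ω
∠Z = arctan(-229/21.4) = -84.7°
I = V/|Z| = 352 mA
P = VI cos φ = 80.9 × 0.352 × cos(-84.7°) = 2.66 W

2.66 W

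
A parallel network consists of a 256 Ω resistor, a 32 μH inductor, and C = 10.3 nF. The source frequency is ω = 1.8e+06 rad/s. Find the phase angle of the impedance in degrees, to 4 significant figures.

-16.79°

X_L = ωL = 57.60 Ω
X_C = 1/(ωC) = 53.94 Ω
Parallel: admittances add. Y = 1/R + 1/(jωL) + jωC
Y = (0.003906 + j0.001179) S
|Y| = 0.004080 S → |Z| = 1/|Y| = 245.1 Ω, ∠Z = −∠Y = -16.79°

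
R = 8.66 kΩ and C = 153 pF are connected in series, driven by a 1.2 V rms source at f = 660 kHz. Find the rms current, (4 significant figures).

ω = 2πf = 4.147e+06 rad/s
X_C = 1/(ωC) = 1576 Ω
Z = 8660 − j1576 Ω
|Z| = √(8660² + 1576²) = 8802 Ω
I = V/|Z| = 1.2/8802 = 136.3 μA

136.3 μA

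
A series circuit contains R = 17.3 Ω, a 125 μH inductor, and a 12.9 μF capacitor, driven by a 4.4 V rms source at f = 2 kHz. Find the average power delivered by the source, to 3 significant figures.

1.05 W

ω = 2πf = 12570 rad/s
X_L = ωL = 1.57 Ω
X_C = 1/(ωC) = 6.17 Ω
Net reactance X = X_L − X_C = -4.60 Ω
Z = 17.3 − j4.60 Ω
|Z| = √(17.3² + 4.60²) = 17.9 Ω
∠Z = arctan(-4.60/17.3) = -14.9°
I = V/|Z| = 246 mA
P = VI cos φ = 4.4 × 0.246 × cos(-14.9°) = 1.05 W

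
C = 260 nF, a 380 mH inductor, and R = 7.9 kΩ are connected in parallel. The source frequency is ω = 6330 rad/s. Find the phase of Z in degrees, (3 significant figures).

-84.1°

X_L = ωL = 2410 Ω
X_C = 1/(ωC) = 608 Ω
Parallel: admittances add. Y = 1/R + 1/(jωL) + jωC
Y = (0.000127 + j0.00123) S
|Y| = 0.00124 S → |Z| = 1/|Y| = 809 Ω, ∠Z = −∠Y = -84.1°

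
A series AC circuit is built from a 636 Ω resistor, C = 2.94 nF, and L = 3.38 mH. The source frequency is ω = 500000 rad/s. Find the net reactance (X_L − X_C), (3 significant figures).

1010 Ω

X_L = ωL = 1690 Ω
X_C = 1/(ωC) = 680 Ω
X = 1690 − 680 = 1010 Ω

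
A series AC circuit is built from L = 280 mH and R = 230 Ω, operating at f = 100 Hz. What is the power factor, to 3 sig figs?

0.794

ω = 2πf = 628.3 rad/s
X_L = ωL = 176 Ω
Z = 230 + j176 Ω
|Z| = √(230² + 176²) = 290 Ω
∠Z = arctan(176/230) = 37.4°
cos φ = cos(37.4°) = 0.794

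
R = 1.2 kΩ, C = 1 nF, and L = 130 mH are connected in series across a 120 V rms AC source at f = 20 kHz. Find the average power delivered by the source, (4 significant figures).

241.2 mW

ω = 2πf = 125700 rad/s
X_L = ωL = 16340 Ω
X_C = 1/(ωC) = 7958 Ω
Net reactance X = X_L − X_C = 8379 Ω
Z = 1200 + j8379 Ω
|Z| = √(1200² + 8379²) = 8464 Ω
∠Z = arctan(8379/1200) = 81.85°
I = V/|Z| = 14.18 mA
P = VI cos φ = 120 × 0.01418 × cos(81.85°) = 241.2 mW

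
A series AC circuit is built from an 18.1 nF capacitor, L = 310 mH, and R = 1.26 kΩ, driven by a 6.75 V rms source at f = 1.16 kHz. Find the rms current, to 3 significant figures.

1.23 mA

ω = 2πf = 7288 rad/s
X_L = ωL = 2260 Ω
X_C = 1/(ωC) = 7580 Ω
Net reactance X = X_L − X_C = -5320 Ω
Z = 1260 − j5320 Ω
|Z| = √(1260² + 5320²) = 5470 Ω
I = V/|Z| = 6.75/5470 = 1.23 mA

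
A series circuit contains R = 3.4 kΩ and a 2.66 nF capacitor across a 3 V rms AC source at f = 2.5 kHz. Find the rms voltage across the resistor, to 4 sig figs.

ω = 2πf = 15710 rad/s
X_C = 1/(ωC) = 23930 Ω
Z = 3400 − j23930 Ω
|Z| = √(3400² + 23930²) = 24170 Ω
I = V/|Z| = 124.1 μA
V_R = I·|Z_R| = 0.0001241 × 3400 = 0.4220 V

0.4220 V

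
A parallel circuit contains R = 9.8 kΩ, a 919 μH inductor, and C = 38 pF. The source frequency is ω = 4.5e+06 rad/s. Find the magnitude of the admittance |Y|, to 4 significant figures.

X_L = ωL = 4136 Ω
X_C = 1/(ωC) = 5848 Ω
Parallel: admittances add. Y = 1/R + 1/(jωL) + jωC
Y = (0.0001020 − j7.081e-05) S
|Y| = 0.0001242 S → |Z| = 1/|Y| = 8051 Ω, ∠Z = −∠Y = 34.76°

124.2 μS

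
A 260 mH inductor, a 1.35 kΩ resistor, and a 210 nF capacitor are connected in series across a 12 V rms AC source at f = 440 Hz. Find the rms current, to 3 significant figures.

7.13 mA

ω = 2πf = 2765 rad/s
X_L = ωL = 719 Ω
X_C = 1/(ωC) = 1720 Ω
Net reactance X = X_L − X_C = -1000 Ω
Z = 1350 − j1000 Ω
|Z| = √(1350² + 1000²) = 1680 Ω
I = V/|Z| = 12/1680 = 7.13 mA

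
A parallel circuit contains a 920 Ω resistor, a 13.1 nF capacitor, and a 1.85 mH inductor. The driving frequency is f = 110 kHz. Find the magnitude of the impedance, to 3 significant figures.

ω = 2πf = 691200 rad/s
X_L = ωL = 1280 Ω
X_C = 1/(ωC) = 110 Ω
Parallel: admittances add. Y = 1/R + 1/(jωL) + jωC
Y = (0.00109 + j0.00827) S
|Y| = 0.00834 S → |Z| = 1/|Y| = 120 Ω, ∠Z = −∠Y = -82.5°

120 Ω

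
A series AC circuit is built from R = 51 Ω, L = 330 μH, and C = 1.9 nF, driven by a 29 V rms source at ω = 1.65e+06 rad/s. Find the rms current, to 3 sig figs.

125 mA

X_L = ωL = 544 Ω
X_C = 1/(ωC) = 319 Ω
Net reactance X = X_L − X_C = 226 Ω
Z = 51.0 + j226 Ω
|Z| = √(51.0² + 226²) = 231 Ω
I = V/|Z| = 29/231 = 125 mA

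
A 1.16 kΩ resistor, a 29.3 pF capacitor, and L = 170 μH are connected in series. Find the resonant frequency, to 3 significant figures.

ω₀ = 1/√(LC) = 1/√(0.00017 × 2.93e-11) = 1.417e+07 rad/s
f₀ = ω₀/(2π) = 2.26 MHz

2.26 MHz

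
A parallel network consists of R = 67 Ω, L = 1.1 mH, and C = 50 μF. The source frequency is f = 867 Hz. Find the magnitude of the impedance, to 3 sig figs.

9.39 Ω

ω = 2πf = 5448 rad/s
X_L = ωL = 5.99 Ω
X_C = 1/(ωC) = 3.67 Ω
Parallel: admittances add. Y = 1/R + 1/(jωL) + jωC
Y = (0.0149 + j0.105) S
|Y| = 0.107 S → |Z| = 1/|Y| = 9.39 Ω, ∠Z = −∠Y = -81.9°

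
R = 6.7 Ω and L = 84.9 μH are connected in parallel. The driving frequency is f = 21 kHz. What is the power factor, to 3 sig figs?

ω = 2πf = 131900 rad/s
X_L = ωL = 11.2 Ω
Parallel: admittances add. Y = 1/R + 1/(jωL)
Y = (0.149 − j0.0893) S
|Y| = 0.174 S → |Z| = 1/|Y| = 5.75 Ω, ∠Z = −∠Y = 30.9°
cos φ = cos(30.9°) = 0.858

0.858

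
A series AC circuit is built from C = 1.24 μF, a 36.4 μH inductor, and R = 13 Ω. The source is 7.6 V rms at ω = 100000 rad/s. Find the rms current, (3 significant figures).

553 mA

X_L = ωL = 3.64 Ω
X_C = 1/(ωC) = 8.06 Ω
Net reactance X = X_L − X_C = -4.42 Ω
Z = 13.0 − j4.42 Ω
|Z| = √(13.0² + 4.42²) = 13.7 Ω
I = V/|Z| = 7.6/13.7 = 553 mA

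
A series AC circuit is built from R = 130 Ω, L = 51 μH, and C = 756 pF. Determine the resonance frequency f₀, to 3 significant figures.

811 kHz

ω₀ = 1/√(LC) = 1/√(5.1e-05 × 7.56e-10) = 5.093e+06 rad/s
f₀ = ω₀/(2π) = 811 kHz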